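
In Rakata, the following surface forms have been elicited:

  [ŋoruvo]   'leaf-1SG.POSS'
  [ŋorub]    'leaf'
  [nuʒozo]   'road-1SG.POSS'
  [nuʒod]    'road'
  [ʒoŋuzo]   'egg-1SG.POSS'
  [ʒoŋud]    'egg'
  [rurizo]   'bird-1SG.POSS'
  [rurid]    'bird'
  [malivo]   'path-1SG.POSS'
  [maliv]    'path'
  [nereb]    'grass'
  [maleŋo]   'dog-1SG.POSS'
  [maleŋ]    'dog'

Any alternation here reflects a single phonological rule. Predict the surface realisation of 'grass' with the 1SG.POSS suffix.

[nerevo]

The root 'leaf' surfaces as [ŋoruvo] and [ŋorub], with a stem-final [v] ~ [b] alternation.
If /v/ were underlying and a rule turned it into [b] in isolation, 'path' would also alternate; but it has [v] in both [malivo] and [maliv].
The underlying segment must be /b/; voiced stops become fricatives between vowels, yielding [v] there.
From [nereb] the stem 'grass' is /nereb/; between vowels this yields [nerevo].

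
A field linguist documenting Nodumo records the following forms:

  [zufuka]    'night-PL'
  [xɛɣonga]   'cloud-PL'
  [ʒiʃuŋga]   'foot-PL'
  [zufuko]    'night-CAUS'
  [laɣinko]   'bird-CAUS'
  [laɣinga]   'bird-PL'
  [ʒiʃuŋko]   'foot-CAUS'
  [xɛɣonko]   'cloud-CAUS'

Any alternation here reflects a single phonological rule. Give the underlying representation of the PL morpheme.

The PL morpheme has two allomorphs, [-ga] and [-ka].
The CAUS suffix, which begins with [k], is invariant after every stem; so [k] is not altered by any rule here.
So the underlying form is /-ga/, and voiced stops become voiceless after a vowel.

/-ga/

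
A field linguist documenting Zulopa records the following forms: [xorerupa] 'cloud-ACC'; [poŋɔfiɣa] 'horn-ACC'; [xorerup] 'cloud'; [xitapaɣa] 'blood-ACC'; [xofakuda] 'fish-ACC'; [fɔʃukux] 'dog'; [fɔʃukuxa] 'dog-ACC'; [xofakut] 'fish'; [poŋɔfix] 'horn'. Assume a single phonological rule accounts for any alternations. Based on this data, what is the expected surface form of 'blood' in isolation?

[xitapax]

The root 'horn' surfaces as [poŋɔfix] and [poŋɔfiɣa], with a stem-final [x] ~ [ɣ] alternation.
If /x/ were underlying and a rule turned it into [ɣ] before the ACC suffix, 'dog' would also alternate; but it has [x] in both [fɔʃukux] and [fɔʃukuxa].
The alternation reflects word-final obstruent devoicing: voiced obstruents become voiceless word-finally. /ɣ/ is underlying.
From [xitapaɣa] the stem 'blood' is /xitapaɣ/; word-finally this yields [xitapax].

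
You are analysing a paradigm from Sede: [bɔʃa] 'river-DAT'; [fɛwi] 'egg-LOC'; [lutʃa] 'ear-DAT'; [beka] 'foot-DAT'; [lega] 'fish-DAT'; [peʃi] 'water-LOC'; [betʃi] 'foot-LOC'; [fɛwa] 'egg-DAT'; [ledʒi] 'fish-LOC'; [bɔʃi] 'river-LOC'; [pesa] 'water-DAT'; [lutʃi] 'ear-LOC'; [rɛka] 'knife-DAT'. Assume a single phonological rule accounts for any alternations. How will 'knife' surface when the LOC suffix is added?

'foot' shows [k] ~ [tʃ] at the end of the stem ([beka] vs [betʃi]).
If /tʃ/ were underlying and a rule turned it into [k] before the DAT suffix, 'ear' would also alternate; but it has [tʃ] in both [lutʃa] and [lutʃi].
The alternation reflects palatalization before a front vowel: /k/, /g/ and /s/ become palato-alveolar [tʃ], [dʒ] and [ʃ] before a front vowel. /k/ is underlying.
From [rɛka] the stem 'knife' is /rɛk/; before a front vowel this yields [rɛtʃi].

[rɛtʃi]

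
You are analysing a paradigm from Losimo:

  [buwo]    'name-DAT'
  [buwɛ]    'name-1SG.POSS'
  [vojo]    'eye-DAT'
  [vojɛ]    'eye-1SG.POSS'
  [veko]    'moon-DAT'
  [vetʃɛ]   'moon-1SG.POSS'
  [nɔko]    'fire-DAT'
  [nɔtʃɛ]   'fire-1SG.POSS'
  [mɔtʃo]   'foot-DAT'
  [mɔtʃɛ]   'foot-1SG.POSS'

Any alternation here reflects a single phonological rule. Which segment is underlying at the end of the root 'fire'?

The stem for 'fire' ends in [k] in [nɔko] but [tʃ] in [nɔtʃɛ].
Compare 'foot', with invariant [tʃ] in [mɔtʃo] and [mɔtʃɛ]: an analysis with underlying /tʃ/ and a rule producing [k] before the DAT suffix would wrongly predict alternation here too.
The underlying segment must be /k/; /k/ becomes palato-alveolar [tʃ] before a front vowel, yielding [tʃ] there.

/k/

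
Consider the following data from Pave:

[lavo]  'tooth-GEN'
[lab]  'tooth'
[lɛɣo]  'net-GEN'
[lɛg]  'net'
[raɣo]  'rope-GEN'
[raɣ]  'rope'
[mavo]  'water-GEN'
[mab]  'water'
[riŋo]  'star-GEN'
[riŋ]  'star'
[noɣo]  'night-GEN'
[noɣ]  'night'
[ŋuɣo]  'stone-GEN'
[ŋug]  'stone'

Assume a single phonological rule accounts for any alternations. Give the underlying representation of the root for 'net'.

'net' shows [ɣ] ~ [g] at the end of the stem ([lɛɣo] vs [lɛg]).
The stem 'rope' ([raɣo], [raɣ]) shows [ɣ] unchanged in both environments, so [ɣ] cannot be basic with [g] derived in isolation.
So /g/ is underlying, and a rule of intervocalic spirantization — voiced stops become fricatives between vowels — gives [ɣ].

/lɛg/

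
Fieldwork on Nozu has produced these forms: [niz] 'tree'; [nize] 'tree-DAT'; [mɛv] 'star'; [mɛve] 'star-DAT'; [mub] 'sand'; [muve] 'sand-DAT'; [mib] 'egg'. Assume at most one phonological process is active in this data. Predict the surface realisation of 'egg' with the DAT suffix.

[mive]

The stem for 'sand' ends in [b] in [mub] but [v] in [muve].
Compare 'star', with invariant [v] in [mɛv] and [mɛve]: an analysis with underlying /v/ and a rule producing [b] in isolation would wrongly predict alternation here too.
The alternation reflects intervocalic spirantization: voiced stops become fricatives between vowels. /b/ is underlying.
From [mib] the stem 'egg' is /mib/; between vowels this yields [mive].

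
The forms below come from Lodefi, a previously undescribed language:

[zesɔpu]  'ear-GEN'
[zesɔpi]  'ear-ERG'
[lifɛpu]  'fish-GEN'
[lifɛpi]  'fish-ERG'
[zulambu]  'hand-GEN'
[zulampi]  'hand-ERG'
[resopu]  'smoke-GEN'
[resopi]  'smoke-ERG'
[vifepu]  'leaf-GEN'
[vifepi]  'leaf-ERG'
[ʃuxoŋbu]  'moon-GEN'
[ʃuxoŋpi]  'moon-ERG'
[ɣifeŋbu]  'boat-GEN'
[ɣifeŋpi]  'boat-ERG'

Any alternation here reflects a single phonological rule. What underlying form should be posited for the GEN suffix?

The GEN suffix surfaces as [-bu] and [-pu], depending on the final segment of the stem.
By contrast the ERG suffix keeps its initial [p] throughout — that segment must be underlying.
The GEN suffix is therefore /-bu/ underlyingly, with post-vocalic devoicing: voiced stops become voiceless after a vowel.

/-bu/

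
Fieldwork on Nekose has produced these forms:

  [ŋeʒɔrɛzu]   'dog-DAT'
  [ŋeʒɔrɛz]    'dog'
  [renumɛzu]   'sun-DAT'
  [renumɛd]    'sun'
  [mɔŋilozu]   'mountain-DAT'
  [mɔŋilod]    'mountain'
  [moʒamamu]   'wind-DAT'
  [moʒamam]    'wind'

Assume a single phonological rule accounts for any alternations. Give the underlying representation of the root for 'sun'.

/renumɛd/

The stem for 'sun' ends in [z] in [renumɛzu] but [d] in [renumɛd].
The stem 'dog' ([ŋeʒɔrɛzu], [ŋeʒɔrɛz]) shows [z] unchanged in both environments, so [z] cannot be basic with [d] derived in isolation.
The underlying segment must be /d/; voiced stops become fricatives between vowels, yielding [z] there.
Hence 'sun' is /renumɛd/ underlyingly.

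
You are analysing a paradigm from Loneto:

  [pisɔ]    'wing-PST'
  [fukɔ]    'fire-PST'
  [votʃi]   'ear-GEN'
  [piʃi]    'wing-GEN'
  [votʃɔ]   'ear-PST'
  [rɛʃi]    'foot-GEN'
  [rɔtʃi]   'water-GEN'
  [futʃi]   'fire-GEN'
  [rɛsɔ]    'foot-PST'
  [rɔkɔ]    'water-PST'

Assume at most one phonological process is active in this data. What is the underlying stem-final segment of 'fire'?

The root 'fire' surfaces as [futʃi] and [fukɔ], with a stem-final [tʃ] ~ [k] alternation.
If /tʃ/ were underlying and a rule turned it into [k] before the PST suffix, 'ear' would also alternate; but it has [tʃ] in both [votʃi] and [votʃɔ].
Therefore /k/ is basic and [tʃ] is derived by palatalization before a front vowel (/k/ and /s/ become palato-alveolar [tʃ] and [ʃ] before a front vowel).

/k/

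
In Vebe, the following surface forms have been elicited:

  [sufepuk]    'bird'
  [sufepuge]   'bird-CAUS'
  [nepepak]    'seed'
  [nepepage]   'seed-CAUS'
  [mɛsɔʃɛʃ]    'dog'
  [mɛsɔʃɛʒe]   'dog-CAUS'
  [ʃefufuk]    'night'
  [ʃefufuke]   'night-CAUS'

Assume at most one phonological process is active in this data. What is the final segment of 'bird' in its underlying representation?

/g/

'bird' shows [k] ~ [g] at the end of the stem ([sufepuk] vs [sufepuge]).
But 'night' keeps [k] in both environments ([ʃefufuk], [ʃefufuke]), so there is no rule changing /k/ to [g] before the CAUS suffix.
So /g/ is underlying, and a rule of word-final obstruent devoicing — voiced obstruents become voiceless word-finally — gives [k].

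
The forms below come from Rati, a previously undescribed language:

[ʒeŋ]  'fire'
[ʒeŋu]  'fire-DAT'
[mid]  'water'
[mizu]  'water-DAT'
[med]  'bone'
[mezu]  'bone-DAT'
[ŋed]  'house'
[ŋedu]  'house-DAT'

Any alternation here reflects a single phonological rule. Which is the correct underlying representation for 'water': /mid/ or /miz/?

'water' shows [d] ~ [z] at the end of the stem ([mid] vs [mizu]).
If /d/ were underlying and a rule turned it into [z] before the DAT suffix, 'house' would also alternate; but it has [d] in both [ŋed] and [ŋedu].
So /z/ is underlying, and a rule of word-final hardening — voiced fricatives become stops word-finally — gives [d].

/miz/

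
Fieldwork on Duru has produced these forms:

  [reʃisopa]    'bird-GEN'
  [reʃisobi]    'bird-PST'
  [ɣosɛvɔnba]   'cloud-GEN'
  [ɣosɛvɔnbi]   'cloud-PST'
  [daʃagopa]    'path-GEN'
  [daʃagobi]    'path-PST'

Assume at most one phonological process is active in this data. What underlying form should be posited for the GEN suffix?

/-pa/

The GEN suffix surfaces as [-ba] and [-pa], depending on the final segment of the stem.
By contrast the PST suffix keeps its initial [b] throughout — that segment must be underlying.
So the underlying form is /-pa/, and voiceless stops become voiced after a nasal.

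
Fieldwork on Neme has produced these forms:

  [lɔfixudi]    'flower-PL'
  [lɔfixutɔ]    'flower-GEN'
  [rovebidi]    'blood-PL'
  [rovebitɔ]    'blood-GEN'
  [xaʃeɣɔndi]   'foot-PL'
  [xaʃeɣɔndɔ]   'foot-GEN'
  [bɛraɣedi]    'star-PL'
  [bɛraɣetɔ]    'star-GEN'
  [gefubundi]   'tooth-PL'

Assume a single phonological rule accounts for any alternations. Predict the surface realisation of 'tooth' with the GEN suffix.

[gefubundɔ]

The GEN morpheme has two allomorphs, [-dɔ] and [-tɔ].
The PL suffix, which begins with [d], is invariant after every stem; so [d] is not altered by any rule here.
So the underlying form is /-tɔ/, and voiceless stops become voiced after a nasal.
After 'tooth', which ends in a nasal, the suffix surfaces as [-dɔ], giving [gefubundɔ].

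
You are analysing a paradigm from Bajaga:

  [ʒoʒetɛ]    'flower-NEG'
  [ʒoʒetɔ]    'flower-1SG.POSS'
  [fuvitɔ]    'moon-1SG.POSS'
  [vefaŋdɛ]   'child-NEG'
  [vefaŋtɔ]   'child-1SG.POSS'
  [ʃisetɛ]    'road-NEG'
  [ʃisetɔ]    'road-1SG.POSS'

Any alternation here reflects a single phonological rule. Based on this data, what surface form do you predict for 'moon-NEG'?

[fuvitɛ]

The NEG morpheme has two allomorphs, [-dɛ] and [-tɛ].
The 1SG.POSS suffix, which begins with [t], is invariant after every stem; so [t] is not altered by any rule here.
So the underlying form is /-dɛ/, and voiced stops become voiceless after a vowel.
After 'moon', which ends in a vowel, the suffix surfaces as [-tɛ], giving [fuvitɛ].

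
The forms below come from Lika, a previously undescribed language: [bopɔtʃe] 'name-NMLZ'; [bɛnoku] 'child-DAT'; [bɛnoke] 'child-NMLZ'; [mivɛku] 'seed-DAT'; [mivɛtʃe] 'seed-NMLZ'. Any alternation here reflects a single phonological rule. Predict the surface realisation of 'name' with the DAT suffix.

The root 'seed' surfaces as [mivɛku] and [mivɛtʃe], with a stem-final [k] ~ [tʃ] alternation.
If /k/ were underlying and a rule turned it into [tʃ] before the NMLZ suffix, 'child' would also alternate; but it has [k] in both [bɛnoku] and [bɛnoke].
So /tʃ/ is underlying, and a rule of depalatalization — palato-alveolar /tʃ/ becomes [k] when no front vowel follows — gives [k].
The one attested form of 'name', [bopɔtʃe], shows underlying /bopɔtʃ/. Applying the same rule when no front vowel follows gives [bopɔku].

[bopɔku]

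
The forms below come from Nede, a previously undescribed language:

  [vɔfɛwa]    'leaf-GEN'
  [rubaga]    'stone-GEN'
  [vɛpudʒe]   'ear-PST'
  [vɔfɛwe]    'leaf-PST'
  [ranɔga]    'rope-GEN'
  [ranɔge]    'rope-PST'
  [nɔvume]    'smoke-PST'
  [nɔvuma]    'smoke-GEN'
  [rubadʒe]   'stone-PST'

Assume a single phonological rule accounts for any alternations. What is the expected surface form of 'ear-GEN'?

The stem for 'stone' ends in [g] in [rubaga] but [dʒ] in [rubadʒe].
The stem 'rope' ([ranɔga], [ranɔge]) shows [g] unchanged in both environments, so [g] cannot be basic with [dʒ] derived before the PST suffix.
Therefore /dʒ/ is basic and [g] is derived by depalatalization (palato-alveolar /dʒ/ becomes [g] when no front vowel follows).
From [vɛpudʒe] the stem 'ear' is /vɛpudʒ/; when no front vowel follows this yields [vɛpuga].

[vɛpuga]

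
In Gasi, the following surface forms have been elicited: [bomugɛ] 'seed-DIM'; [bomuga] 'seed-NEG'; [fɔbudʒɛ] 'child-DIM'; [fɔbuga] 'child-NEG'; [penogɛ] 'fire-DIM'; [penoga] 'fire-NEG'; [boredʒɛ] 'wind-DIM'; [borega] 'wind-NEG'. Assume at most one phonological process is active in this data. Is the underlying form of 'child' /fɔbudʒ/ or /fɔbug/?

/fɔbudʒ/

The stem for 'child' ends in [dʒ] in [fɔbudʒɛ] but [g] in [fɔbuga].
Compare 'seed', with invariant [g] in [bomugɛ] and [bomuga]: an analysis with underlying /g/ and a rule producing [dʒ] before the DIM suffix would wrongly predict alternation here too.
The alternation reflects depalatalization: palato-alveolar /dʒ/ becomes [g] when no front vowel follows. /dʒ/ is underlying.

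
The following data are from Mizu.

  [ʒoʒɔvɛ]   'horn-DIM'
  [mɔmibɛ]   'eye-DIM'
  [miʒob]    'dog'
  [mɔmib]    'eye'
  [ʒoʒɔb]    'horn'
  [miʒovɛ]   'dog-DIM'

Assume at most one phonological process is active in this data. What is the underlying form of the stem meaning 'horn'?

In [ʒoʒɔvɛ] and [ʒoʒɔb] the final segment of 'horn' alternates: [v] ~ [b].
The stem 'eye' ([mɔmibɛ], [mɔmib]) shows [b] unchanged in both environments, so [b] cannot be basic with [v] derived before the DIM suffix.
So /v/ is underlying, and a rule of word-final hardening — voiced fricatives become stops word-finally — gives [b].

/ʒoʒɔv/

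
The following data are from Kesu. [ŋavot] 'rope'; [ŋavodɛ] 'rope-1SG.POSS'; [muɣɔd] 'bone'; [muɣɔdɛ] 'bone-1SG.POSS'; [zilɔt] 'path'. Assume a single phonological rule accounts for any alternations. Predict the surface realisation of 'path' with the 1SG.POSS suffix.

[zilɔdɛ]

In [ŋavot] and [ŋavodɛ] the final segment of 'rope' alternates: [t] ~ [d].
If /d/ were underlying and a rule turned it into [t] in isolation, 'bone' would also alternate; but it has [d] in both [muɣɔd] and [muɣɔdɛ].
The underlying segment must be /t/; voiceless stops become voiced between vowels, yielding [d] there.
The one attested form of 'path', [zilɔt], shows underlying /zilɔt/. Applying the same rule between vowels gives [zilɔdɛ].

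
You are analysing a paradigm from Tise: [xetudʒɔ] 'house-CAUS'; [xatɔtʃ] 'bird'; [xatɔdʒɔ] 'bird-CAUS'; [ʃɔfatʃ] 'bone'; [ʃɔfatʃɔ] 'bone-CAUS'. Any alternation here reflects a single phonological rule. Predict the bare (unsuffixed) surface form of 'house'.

[xetutʃ]

In [xatɔtʃ] and [xatɔdʒɔ] the final segment of 'bird' alternates: [tʃ] ~ [dʒ].
But 'bone' keeps [tʃ] in both environments ([ʃɔfatʃ], [ʃɔfatʃɔ]), so there is no rule changing /tʃ/ to [dʒ] before the CAUS suffix.
So /dʒ/ is underlying, and a rule of word-final obstruent devoicing — voiced obstruents become voiceless word-finally — gives [tʃ].
From [xetudʒɔ] the stem 'house' is /xetudʒ/; word-finally this yields [xetutʃ].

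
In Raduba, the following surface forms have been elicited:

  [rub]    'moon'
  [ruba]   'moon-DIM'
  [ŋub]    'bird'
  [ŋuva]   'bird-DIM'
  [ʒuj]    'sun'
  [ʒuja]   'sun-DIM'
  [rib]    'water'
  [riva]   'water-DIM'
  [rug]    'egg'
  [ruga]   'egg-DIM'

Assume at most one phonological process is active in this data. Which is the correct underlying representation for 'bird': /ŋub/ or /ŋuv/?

/ŋuv/

The root 'bird' surfaces as [ŋub] and [ŋuva], with a stem-final [b] ~ [v] alternation.
Compare 'moon', with invariant [b] in [rub] and [ruba]: an analysis with underlying /b/ and a rule producing [v] before the DIM suffix would wrongly predict alternation here too.
Therefore /v/ is basic and [b] is derived by word-final hardening (voiced fricatives become stops word-finally).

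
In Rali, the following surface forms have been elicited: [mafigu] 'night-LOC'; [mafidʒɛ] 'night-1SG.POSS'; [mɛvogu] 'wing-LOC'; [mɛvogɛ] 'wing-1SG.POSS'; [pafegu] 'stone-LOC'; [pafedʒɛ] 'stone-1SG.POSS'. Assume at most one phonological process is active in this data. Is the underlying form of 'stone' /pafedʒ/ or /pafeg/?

/pafedʒ/

In [pafegu] and [pafedʒɛ] the final segment of 'stone' alternates: [g] ~ [dʒ].
If /g/ were underlying and a rule turned it into [dʒ] before the 1SG.POSS suffix, 'wing' would also alternate; but it has [g] in both [mɛvogu] and [mɛvogɛ].
The alternation reflects depalatalization: palato-alveolar /dʒ/ becomes [g] when no front vowel follows. /dʒ/ is underlying.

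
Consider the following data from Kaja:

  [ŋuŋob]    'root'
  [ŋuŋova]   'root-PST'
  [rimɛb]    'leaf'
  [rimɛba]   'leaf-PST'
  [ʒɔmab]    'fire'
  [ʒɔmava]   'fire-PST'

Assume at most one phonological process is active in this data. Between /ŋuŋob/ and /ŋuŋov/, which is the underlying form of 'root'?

In [ŋuŋob] and [ŋuŋova] the final segment of 'root' alternates: [b] ~ [v].
The stem 'leaf' ([rimɛb], [rimɛba]) shows [b] unchanged in both environments, so [b] cannot be basic with [v] derived before the PST suffix.
Therefore /v/ is basic and [b] is derived by word-final hardening (voiced fricatives become stops word-finally).

/ŋuŋov/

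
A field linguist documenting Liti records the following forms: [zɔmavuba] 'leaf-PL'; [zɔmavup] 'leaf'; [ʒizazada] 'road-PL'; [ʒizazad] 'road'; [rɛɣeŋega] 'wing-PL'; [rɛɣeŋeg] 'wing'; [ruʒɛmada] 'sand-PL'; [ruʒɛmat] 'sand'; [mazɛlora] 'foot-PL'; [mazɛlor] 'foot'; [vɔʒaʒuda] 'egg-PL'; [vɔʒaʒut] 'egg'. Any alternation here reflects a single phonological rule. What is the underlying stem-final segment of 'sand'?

/t/

The root 'sand' surfaces as [ruʒɛmada] and [ruʒɛmat], with a stem-final [d] ~ [t] alternation.
But 'road' keeps [d] in both environments ([ʒizazada], [ʒizazad]), so there is no rule changing /d/ to [t] in isolation.
The alternation reflects intervocalic voicing: voiceless stops become voiced between vowels. /t/ is underlying.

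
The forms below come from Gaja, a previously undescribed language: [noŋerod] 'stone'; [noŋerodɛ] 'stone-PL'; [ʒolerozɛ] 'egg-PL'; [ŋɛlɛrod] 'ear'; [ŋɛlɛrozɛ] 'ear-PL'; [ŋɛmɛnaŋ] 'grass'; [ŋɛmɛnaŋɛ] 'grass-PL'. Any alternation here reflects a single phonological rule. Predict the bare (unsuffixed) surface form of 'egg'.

The root 'ear' surfaces as [ŋɛlɛrod] and [ŋɛlɛrozɛ], with a stem-final [d] ~ [z] alternation.
But 'stone' keeps [d] in both environments ([noŋerod], [noŋerodɛ]), so there is no rule changing /d/ to [z] before the PL suffix.
The underlying segment must be /z/; voiced fricatives become stops word-finally, yielding [d] there.
From [ʒolerozɛ] the stem 'egg' is /ʒoleroz/; word-finally this yields [ʒolerod].

[ʒolerod]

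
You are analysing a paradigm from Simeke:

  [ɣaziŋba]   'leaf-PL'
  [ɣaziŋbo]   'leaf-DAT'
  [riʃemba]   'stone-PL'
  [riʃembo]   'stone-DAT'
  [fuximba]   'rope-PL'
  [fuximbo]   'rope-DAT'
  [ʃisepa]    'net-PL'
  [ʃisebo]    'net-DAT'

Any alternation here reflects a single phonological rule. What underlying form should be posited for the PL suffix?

The PL morpheme has two allomorphs, [-ba] and [-pa].
By contrast the DAT suffix keeps its initial [b] throughout — that segment must be underlying.
So the underlying form is /-pa/, and voiceless stops become voiced after a nasal.

/-pa/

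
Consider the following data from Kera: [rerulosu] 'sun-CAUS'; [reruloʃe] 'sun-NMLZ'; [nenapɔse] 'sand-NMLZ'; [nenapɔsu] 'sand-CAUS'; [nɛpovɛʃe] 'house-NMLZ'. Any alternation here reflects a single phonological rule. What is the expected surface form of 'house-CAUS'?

The root 'sun' surfaces as [rerulosu] and [reruloʃe], with a stem-final [s] ~ [ʃ] alternation.
The stem 'sand' ([nenapɔsu], [nenapɔse]) shows [s] unchanged in both environments, so [s] cannot be basic with [ʃ] derived before the NMLZ suffix.
Therefore /ʃ/ is basic and [s] is derived by depalatalization (palato-alveolar /ʃ/ becomes [s] when no front vowel follows).
From [nɛpovɛʃe] the stem 'house' is /nɛpovɛʃ/; when no front vowel follows this yields [nɛpovɛsu].

[nɛpovɛsu]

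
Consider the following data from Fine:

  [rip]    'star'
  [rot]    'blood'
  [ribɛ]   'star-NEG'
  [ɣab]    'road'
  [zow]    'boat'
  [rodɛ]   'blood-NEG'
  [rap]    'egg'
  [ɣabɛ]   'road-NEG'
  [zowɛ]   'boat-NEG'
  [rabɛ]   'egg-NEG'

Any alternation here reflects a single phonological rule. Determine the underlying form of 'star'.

/rip/

The stem for 'star' ends in [p] in [rip] but [b] in [ribɛ].
Compare 'road', with invariant [b] in [ɣab] and [ɣabɛ]: an analysis with underlying /b/ and a rule producing [p] in isolation would wrongly predict alternation here too.
The alternation reflects intervocalic voicing: voiceless stops become voiced between vowels. /p/ is underlying.
So 'star' = /rip/.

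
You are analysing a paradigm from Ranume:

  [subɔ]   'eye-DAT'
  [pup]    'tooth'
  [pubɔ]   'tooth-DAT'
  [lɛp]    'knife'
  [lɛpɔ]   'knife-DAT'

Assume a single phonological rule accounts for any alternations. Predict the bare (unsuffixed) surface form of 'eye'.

[sup]

The root 'tooth' surfaces as [pup] and [pubɔ], with a stem-final [p] ~ [b] alternation.
Compare 'knife', with invariant [p] in [lɛp] and [lɛpɔ]: an analysis with underlying /p/ and a rule producing [b] before the DAT suffix would wrongly predict alternation here too.
Therefore /b/ is basic and [p] is derived by word-final obstruent devoicing (voiced obstruents become voiceless word-finally).
From [subɔ] the stem 'eye' is /sub/; word-finally this yields [sup].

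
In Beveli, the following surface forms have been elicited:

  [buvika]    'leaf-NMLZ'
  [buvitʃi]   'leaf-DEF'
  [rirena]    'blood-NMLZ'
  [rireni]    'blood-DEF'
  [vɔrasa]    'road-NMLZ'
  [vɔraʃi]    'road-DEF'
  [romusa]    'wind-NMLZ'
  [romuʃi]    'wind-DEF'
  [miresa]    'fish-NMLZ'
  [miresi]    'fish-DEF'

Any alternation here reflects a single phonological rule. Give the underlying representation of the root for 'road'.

/vɔraʃ/

The root 'road' surfaces as [vɔrasa] and [vɔraʃi], with a stem-final [s] ~ [ʃ] alternation.
The stem 'fish' ([miresa], [miresi]) shows [s] unchanged in both environments, so [s] cannot be basic with [ʃ] derived before the DEF suffix.
The underlying segment must be /ʃ/; palato-alveolar /tʃ/ and /ʃ/ become [k] and [s] when no front vowel follows, yielding [s] there.
So 'road' = /vɔraʃ/.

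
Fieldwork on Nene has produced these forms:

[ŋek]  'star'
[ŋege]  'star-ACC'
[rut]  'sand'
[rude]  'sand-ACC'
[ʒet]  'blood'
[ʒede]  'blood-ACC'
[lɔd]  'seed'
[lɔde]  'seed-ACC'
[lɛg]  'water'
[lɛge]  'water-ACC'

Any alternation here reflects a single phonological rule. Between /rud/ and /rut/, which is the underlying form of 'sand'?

The stem for 'sand' ends in [t] in [rut] but [d] in [rude].
But 'seed' keeps [d] in both environments ([lɔd], [lɔde]), so there is no rule changing /d/ to [t] in isolation.
So /t/ is underlying, and a rule of intervocalic voicing — voiceless stops become voiced between vowels — gives [d].

/rut/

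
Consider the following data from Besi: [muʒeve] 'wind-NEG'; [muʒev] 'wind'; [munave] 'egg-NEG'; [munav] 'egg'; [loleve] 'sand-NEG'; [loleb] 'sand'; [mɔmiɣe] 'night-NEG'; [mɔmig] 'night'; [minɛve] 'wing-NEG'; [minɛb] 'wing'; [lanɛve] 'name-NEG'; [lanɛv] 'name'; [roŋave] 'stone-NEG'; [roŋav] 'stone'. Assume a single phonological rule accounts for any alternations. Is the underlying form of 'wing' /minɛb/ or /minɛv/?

/minɛb/

'wing' shows [v] ~ [b] at the end of the stem ([minɛve] vs [minɛb]).
But 'wind' keeps [v] in both environments ([muʒeve], [muʒev]), so there is no rule changing /v/ to [b] in isolation.
The underlying segment must be /b/; voiced stops become fricatives between vowels, yielding [v] there.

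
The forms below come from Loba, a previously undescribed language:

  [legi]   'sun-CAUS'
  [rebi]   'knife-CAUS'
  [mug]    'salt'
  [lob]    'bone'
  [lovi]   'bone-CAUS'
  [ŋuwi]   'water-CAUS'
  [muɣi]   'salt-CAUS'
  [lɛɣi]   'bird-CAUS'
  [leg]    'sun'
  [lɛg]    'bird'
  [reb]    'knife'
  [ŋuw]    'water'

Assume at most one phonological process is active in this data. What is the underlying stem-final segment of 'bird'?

The stem for 'bird' ends in [ɣ] in [lɛɣi] but [g] in [lɛg].
Compare 'sun', with invariant [g] in [legi] and [leg]: an analysis with underlying /g/ and a rule producing [ɣ] before the CAUS suffix would wrongly predict alternation here too.
Therefore /ɣ/ is basic and [g] is derived by word-final hardening (voiced fricatives become stops word-finally).

/ɣ/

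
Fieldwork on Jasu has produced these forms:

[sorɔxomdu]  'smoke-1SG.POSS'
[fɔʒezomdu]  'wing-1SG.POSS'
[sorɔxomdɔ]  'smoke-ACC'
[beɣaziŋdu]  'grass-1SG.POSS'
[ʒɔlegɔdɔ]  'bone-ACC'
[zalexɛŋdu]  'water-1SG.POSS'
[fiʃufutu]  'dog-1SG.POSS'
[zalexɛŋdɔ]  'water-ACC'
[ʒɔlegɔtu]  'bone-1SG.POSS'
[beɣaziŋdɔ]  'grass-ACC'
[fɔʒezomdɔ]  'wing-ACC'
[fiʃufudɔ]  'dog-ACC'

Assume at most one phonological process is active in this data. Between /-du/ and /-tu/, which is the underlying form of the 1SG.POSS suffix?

The 1SG.POSS morpheme has two allomorphs, [-du] and [-tu].
The ACC suffix, which begins with [d], is invariant after every stem; so [d] is not altered by any rule here.
The 1SG.POSS suffix is therefore /-tu/ underlyingly, with post-nasal voicing: voiceless stops become voiced after a nasal.

/-tu/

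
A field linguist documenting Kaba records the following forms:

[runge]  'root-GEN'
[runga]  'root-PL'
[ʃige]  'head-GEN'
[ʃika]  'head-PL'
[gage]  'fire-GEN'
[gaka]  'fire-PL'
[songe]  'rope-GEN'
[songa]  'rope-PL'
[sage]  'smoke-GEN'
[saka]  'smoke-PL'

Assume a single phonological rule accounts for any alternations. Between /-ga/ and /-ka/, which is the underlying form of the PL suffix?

The PL suffix surfaces as [-ga] and [-ka], depending on the final segment of the stem.
The GEN suffix, which begins with [g], is invariant after every stem; so [g] is not altered by any rule here.
So the underlying form is /-ka/, and voiceless stops become voiced after a nasal.

/-ka/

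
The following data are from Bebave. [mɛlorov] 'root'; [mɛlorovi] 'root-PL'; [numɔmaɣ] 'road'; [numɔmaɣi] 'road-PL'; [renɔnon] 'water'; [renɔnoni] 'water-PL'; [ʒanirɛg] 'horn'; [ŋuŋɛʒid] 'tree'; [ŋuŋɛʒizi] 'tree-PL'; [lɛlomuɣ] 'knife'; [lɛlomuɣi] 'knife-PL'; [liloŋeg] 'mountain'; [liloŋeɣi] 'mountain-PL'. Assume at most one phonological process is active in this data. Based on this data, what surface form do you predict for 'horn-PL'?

'mountain' shows [g] ~ [ɣ] at the end of the stem ([liloŋeg] vs [liloŋeɣi]).
If /ɣ/ were underlying and a rule turned it into [g] in isolation, 'knife' would also alternate; but it has [ɣ] in both [lɛlomuɣ] and [lɛlomuɣi].
Therefore /g/ is basic and [ɣ] is derived by intervocalic spirantization (voiced stops become fricatives between vowels).
The one attested form of 'horn', [ʒanirɛg], shows underlying /ʒanirɛg/. Applying the same rule between vowels gives [ʒanirɛɣi].

[ʒanirɛɣi]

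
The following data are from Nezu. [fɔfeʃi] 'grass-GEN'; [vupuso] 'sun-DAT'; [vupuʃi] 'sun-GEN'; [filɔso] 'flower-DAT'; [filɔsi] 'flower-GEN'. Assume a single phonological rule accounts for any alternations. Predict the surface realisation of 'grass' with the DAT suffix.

The stem for 'sun' ends in [s] in [vupuso] but [ʃ] in [vupuʃi].
If /s/ were underlying and a rule turned it into [ʃ] before the GEN suffix, 'flower' would also alternate; but it has [s] in both [filɔso] and [filɔsi].
Therefore /ʃ/ is basic and [s] is derived by depalatalization (palato-alveolar /ʃ/ becomes [s] when no front vowel follows).
The one attested form of 'grass', [fɔfeʃi], shows underlying /fɔfeʃ/. Applying the same rule when no front vowel follows gives [fɔfeso].

[fɔfeso]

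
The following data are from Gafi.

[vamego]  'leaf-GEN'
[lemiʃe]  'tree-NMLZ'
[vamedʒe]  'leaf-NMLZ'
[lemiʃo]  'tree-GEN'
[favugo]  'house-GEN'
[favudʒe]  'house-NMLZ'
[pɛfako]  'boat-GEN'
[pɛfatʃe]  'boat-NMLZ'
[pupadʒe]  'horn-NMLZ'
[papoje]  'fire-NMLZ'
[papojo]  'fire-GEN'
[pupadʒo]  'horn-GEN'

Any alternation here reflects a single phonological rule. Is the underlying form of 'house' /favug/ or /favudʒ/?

In [favugo] and [favudʒe] the final segment of 'house' alternates: [g] ~ [dʒ].
If /dʒ/ were underlying and a rule turned it into [g] before the GEN suffix, 'horn' would also alternate; but it has [dʒ] in both [pupadʒo] and [pupadʒe].
So /g/ is underlying, and a rule of palatalization before a front vowel — /k/ and /g/ become palato-alveolar [tʃ] and [dʒ] before a front vowel — gives [dʒ].

/favug/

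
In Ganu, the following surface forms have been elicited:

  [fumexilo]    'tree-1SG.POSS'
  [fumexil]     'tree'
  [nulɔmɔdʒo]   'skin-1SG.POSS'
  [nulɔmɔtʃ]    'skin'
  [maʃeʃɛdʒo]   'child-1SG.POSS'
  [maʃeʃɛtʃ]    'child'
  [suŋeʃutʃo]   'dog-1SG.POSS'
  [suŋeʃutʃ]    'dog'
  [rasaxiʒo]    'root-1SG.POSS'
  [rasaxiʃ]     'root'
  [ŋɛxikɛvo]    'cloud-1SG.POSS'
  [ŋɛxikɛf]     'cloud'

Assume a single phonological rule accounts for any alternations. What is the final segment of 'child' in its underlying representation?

/dʒ/

In [maʃeʃɛdʒo] and [maʃeʃɛtʃ] the final segment of 'child' alternates: [dʒ] ~ [tʃ].
But 'dog' keeps [tʃ] in both environments ([suŋeʃutʃo], [suŋeʃutʃ]), so there is no rule changing /tʃ/ to [dʒ] before the 1SG.POSS suffix.
So /dʒ/ is underlying, and a rule of word-final obstruent devoicing — voiced obstruents become voiceless word-finally — gives [tʃ].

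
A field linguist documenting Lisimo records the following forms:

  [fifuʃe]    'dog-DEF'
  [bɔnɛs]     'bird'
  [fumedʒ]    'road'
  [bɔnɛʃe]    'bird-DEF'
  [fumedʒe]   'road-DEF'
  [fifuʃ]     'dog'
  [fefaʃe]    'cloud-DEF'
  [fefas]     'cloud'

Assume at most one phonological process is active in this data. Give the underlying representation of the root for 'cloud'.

/fefas/

The stem for 'cloud' ends in [s] in [fefas] but [ʃ] in [fefaʃe].
But 'dog' keeps [ʃ] in both environments ([fifuʃ], [fifuʃe]), so there is no rule changing /ʃ/ to [s] in isolation.
Therefore /s/ is basic and [ʃ] is derived by palatalization before a front vowel (/s/ becomes palato-alveolar [ʃ] before a front vowel).
Hence 'cloud' is /fefas/ underlyingly.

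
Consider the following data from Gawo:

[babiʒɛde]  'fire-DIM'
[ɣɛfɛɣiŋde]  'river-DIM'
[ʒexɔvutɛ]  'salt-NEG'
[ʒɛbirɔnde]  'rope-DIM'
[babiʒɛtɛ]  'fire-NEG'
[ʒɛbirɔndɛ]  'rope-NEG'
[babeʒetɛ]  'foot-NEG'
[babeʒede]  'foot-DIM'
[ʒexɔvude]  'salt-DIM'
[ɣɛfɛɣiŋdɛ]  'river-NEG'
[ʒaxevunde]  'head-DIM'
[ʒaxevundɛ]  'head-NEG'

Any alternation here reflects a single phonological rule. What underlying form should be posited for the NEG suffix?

/-tɛ/

The NEG morpheme has two allomorphs, [-dɛ] and [-tɛ].
By contrast the DIM suffix keeps its initial [d] throughout — that segment must be underlying.
The NEG suffix is therefore /-tɛ/ underlyingly, with post-nasal voicing: voiceless stops become voiced after a nasal.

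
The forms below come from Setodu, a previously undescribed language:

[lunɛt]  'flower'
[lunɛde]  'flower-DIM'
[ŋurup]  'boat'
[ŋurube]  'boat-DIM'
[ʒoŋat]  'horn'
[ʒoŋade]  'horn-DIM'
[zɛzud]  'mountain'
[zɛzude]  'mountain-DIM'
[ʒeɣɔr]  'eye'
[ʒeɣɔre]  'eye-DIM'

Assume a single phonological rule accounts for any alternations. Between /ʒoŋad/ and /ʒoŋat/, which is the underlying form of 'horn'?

/ʒoŋat/

In [ʒoŋat] and [ʒoŋade] the final segment of 'horn' alternates: [t] ~ [d].
But 'mountain' keeps [d] in both environments ([zɛzud], [zɛzude]), so there is no rule changing /d/ to [t] in isolation.
The alternation reflects intervocalic voicing: voiceless stops become voiced between vowels. /t/ is underlying.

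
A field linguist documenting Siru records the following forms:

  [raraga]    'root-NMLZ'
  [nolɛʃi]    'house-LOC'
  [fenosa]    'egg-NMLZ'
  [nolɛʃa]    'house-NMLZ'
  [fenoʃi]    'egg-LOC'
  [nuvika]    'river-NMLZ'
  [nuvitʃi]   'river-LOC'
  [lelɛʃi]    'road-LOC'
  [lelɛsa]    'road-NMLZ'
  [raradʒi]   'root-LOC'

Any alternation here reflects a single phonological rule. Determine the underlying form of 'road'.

The stem for 'road' ends in [ʃ] in [lelɛʃi] but [s] in [lelɛsa].
Compare 'house', with invariant [ʃ] in [nolɛʃi] and [nolɛʃa]: an analysis with underlying /ʃ/ and a rule producing [s] before the NMLZ suffix would wrongly predict alternation here too.
The underlying segment must be /s/; /k/, /g/ and /s/ become palato-alveolar [tʃ], [dʒ] and [ʃ] before a front vowel, yielding [ʃ] there.
So 'road' = /lelɛs/.

/lelɛs/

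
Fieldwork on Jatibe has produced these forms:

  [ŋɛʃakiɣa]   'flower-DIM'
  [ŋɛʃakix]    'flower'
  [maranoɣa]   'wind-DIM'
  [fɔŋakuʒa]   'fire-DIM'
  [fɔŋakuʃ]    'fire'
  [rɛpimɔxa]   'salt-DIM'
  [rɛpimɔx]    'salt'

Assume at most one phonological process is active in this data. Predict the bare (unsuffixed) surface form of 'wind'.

[maranox]

The root 'flower' surfaces as [ŋɛʃakiɣa] and [ŋɛʃakix], with a stem-final [ɣ] ~ [x] alternation.
But 'salt' keeps [x] in both environments ([rɛpimɔxa], [rɛpimɔx]), so there is no rule changing /x/ to [ɣ] before the DIM suffix.
The underlying segment must be /ɣ/; voiced obstruents become voiceless word-finally, yielding [x] there.
From [maranoɣa] the stem 'wind' is /maranoɣ/; word-finally this yields [maranox].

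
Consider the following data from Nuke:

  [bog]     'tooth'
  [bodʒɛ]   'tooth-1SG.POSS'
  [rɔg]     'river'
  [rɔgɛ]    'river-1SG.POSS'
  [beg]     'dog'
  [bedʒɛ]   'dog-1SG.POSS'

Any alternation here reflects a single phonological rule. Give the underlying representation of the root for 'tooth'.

The root 'tooth' surfaces as [bog] and [bodʒɛ], with a stem-final [g] ~ [dʒ] alternation.
The stem 'river' ([rɔg], [rɔgɛ]) shows [g] unchanged in both environments, so [g] cannot be basic with [dʒ] derived before the 1SG.POSS suffix.
So /dʒ/ is underlying, and a rule of depalatalization — palato-alveolar /dʒ/ becomes [g] when no front vowel follows — gives [g].
Hence 'tooth' is /bodʒ/ underlyingly.

/bodʒ/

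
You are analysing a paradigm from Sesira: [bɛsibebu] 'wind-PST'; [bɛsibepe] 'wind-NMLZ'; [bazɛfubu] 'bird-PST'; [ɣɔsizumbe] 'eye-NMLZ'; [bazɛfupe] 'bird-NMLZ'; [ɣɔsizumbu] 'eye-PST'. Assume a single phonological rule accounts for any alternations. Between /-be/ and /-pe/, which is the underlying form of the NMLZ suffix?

/-pe/

The NMLZ suffix surfaces as [-be] and [-pe], depending on the final segment of the stem.
By contrast the PST suffix keeps its initial [b] throughout — that segment must be underlying.
The NMLZ suffix is therefore /-pe/ underlyingly, with post-nasal voicing: voiceless stops become voiced after a nasal.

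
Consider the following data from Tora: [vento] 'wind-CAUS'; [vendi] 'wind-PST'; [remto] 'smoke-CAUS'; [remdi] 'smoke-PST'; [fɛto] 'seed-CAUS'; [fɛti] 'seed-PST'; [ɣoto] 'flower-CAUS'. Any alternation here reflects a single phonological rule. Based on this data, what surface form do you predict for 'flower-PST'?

The PST suffix surfaces as [-di] and [-ti], depending on the final segment of the stem.
The CAUS suffix, which begins with [t], is invariant after every stem; so [t] is not altered by any rule here.
The PST suffix is therefore /-di/ underlyingly, with post-vocalic devoicing: voiced stops become voiceless after a vowel.
After 'flower', which ends in a vowel, the suffix surfaces as [-ti], giving [ɣoti].

[ɣoti]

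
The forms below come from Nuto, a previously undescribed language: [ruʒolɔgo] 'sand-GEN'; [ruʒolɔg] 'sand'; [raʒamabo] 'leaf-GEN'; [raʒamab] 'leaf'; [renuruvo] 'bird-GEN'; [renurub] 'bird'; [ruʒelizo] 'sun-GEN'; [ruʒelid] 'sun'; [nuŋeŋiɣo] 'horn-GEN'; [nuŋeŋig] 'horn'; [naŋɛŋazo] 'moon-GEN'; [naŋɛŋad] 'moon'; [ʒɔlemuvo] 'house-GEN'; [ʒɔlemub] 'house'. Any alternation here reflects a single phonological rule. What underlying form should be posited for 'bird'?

/renuruv/

The root 'bird' surfaces as [renuruvo] and [renurub], with a stem-final [v] ~ [b] alternation.
If /b/ were underlying and a rule turned it into [v] before the GEN suffix, 'leaf' would also alternate; but it has [b] in both [raʒamabo] and [raʒamab].
The alternation reflects word-final hardening: voiced fricatives become stops word-finally. /v/ is underlying.
Hence 'bird' is /renuruv/ underlyingly.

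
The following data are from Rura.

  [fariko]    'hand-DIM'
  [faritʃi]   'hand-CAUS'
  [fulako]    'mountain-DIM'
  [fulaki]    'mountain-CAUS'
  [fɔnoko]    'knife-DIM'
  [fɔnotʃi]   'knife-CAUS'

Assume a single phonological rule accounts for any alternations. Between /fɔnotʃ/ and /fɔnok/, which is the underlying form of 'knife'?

The stem for 'knife' ends in [k] in [fɔnoko] but [tʃ] in [fɔnotʃi].
If /k/ were underlying and a rule turned it into [tʃ] before the CAUS suffix, 'mountain' would also alternate; but it has [k] in both [fulako] and [fulaki].
The underlying segment must be /tʃ/; palato-alveolar /tʃ/ becomes [k] when no front vowel follows, yielding [k] there.

/fɔnotʃ/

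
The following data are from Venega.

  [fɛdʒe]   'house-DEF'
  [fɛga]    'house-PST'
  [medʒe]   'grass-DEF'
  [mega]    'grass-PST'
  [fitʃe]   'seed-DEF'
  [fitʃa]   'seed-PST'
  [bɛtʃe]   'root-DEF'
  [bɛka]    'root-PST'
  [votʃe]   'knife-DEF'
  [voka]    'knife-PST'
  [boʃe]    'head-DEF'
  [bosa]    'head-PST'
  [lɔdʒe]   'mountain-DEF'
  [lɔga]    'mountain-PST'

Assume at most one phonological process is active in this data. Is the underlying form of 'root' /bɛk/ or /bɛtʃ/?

/bɛk/

In [bɛtʃe] and [bɛka] the final segment of 'root' alternates: [tʃ] ~ [k].
The stem 'seed' ([fitʃe], [fitʃa]) shows [tʃ] unchanged in both environments, so [tʃ] cannot be basic with [k] derived before the PST suffix.
So /k/ is underlying, and a rule of palatalization before a front vowel — /k/, /g/ and /s/ become palato-alveolar [tʃ], [dʒ] and [ʃ] before a front vowel — gives [tʃ].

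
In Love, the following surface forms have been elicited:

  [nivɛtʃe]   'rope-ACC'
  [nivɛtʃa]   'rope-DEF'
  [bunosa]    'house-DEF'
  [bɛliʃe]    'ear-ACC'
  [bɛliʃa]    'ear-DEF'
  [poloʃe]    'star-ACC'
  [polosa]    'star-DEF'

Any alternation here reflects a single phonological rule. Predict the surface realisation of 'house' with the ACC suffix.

[bunoʃe]

In [poloʃe] and [polosa] the final segment of 'star' alternates: [ʃ] ~ [s].
But 'ear' keeps [ʃ] in both environments ([bɛliʃe], [bɛliʃa]), so there is no rule changing /ʃ/ to [s] before the DEF suffix.
So /s/ is underlying, and a rule of palatalization before a front vowel — /s/ becomes palato-alveolar [ʃ] before a front vowel — gives [ʃ].
The one attested form of 'house', [bunosa], shows underlying /bunos/. Applying the same rule before a front vowel gives [bunoʃe].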